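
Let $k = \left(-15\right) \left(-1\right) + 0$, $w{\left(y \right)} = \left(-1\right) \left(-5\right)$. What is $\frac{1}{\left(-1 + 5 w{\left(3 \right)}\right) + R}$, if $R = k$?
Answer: $\frac{1}{39} \approx 0.025641$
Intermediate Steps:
$w{\left(y \right)} = 5$
$k = 15$ ($k = 15 + 0 = 15$)
$R = 15$
$\frac{1}{\left(-1 + 5 w{\left(3 \right)}\right) + R} = \frac{1}{\left(-1 + 5 \cdot 5\right) + 15} = \frac{1}{\left(-1 + 25\right) + 15} = \frac{1}{24 + 15} = \frac{1}{39}$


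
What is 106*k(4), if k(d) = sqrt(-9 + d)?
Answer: 106*I*sqrt(5) ≈ 237.02*I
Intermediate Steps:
106*k(4) = 106*sqrt(-9 + 4) = 106*sqrt(-5) = 106*(I*sqrt(5)) = 106*I*sqrt(5)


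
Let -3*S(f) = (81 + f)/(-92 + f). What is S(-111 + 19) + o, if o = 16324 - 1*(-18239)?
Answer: 19078765/552 ≈ 34563.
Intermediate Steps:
o = 34563 (o = 16324 + 18239 = 34563)
S(f) = -(81 + f)/(3*(-92 + f))
S(-111 + 19) + o = (-81 - (-111 + 19))/(3*(-92 + (-111 + 19))) + 34563 = (-81 - 1*(-92))/(3*(-92 - 92)) + 34563 = (⅓)*(-81 + 92)/(-184) + 34563 = (⅓)*(-1/184)*11 + 34563 = -11/552 + 34563 = 19078765/552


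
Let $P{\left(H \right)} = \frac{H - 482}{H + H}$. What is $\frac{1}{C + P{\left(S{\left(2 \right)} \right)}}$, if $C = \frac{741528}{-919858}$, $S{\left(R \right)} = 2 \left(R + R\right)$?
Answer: $- \frac{3679432}{111969285} \approx -0.032861$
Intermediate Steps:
$S{\left(R \right)} = 4 R$ ($S{\left(R \right)} = 2 \cdot 2 R = 4 R$)
$P{\left(H \right)} = \frac{-482 + H}{2 H}$
$C = - \frac{370764}{459929}$ ($C = 741528 \left(- \frac{1}{919858}\right) = - \frac{370764}{459929} \approx -0.80613$)
$\frac{1}{C + P{\left(S{\left(2 \right)} \right)}} = \frac{1}{- \frac{370764}{459929} + \frac{-482 + 4 \cdot 2}{2 \cdot 4 \cdot 2}} = \frac{1}{- \frac{370764}{459929} + \frac{-482 + 8}{2 \cdot 8}} = \frac{1}{- \frac{370764}{459929} + \frac{1}{2} \cdot \frac{1}{8} \left(-474\right)} = \frac{1}{- \frac{370764}{459929} - \frac{237}{8}} = \frac{1}{- \frac{111969285}{3679432}} = - \frac{3679432}{111969285}$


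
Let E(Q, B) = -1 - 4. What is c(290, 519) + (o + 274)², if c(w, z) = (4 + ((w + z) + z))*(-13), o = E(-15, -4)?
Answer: 55045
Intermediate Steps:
E(Q, B) = -5
o = -5
c(w, z) = -52 - 26*z - 13*w (c(w, z) = (4 + (w + 2*z))*(-13) = (4 + w + 2*z)*(-13) = -52 - 26*z - 13*w)
c(290, 519) + (o + 274)² = (-52 - 26*519 - 13*290) + (-5 + 274)² = (-52 - 13494 - 3770) + 269² = -17316 + 72361 = 55045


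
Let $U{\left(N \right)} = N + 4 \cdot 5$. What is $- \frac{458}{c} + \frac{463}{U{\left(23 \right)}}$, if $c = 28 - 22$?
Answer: $- \frac{8458}{129} \approx -65.566$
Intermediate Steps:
$U{\left(N \right)} = 20 + N$ ($U{\left(N \right)} = N + 20 = 20 + N$)
$c = 6$
$- \frac{458}{c} + \frac{463}{U{\left(23 \right)}} = - \frac{458}{6} + \frac{463}{20 + 23} = \left(-458\right) \frac{1}{6} + \frac{463}{43} = - \frac{229}{3} + 463 \cdot \frac{1}{43} = - \frac{229}{3} + \frac{463}{43} = - \frac{8458}{129}$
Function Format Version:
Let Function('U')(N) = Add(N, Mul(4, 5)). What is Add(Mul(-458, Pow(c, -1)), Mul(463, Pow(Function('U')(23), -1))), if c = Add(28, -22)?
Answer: Rational(-8458, 129) ≈ -65.566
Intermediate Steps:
Function('U')(N) = Add(20, N) (Function('U')(N) = Add(N, 20) = Add(20, N))
c = 6
Add(Mul(-458, Pow(c, -1)), Mul(463, Pow(Function('U')(23), -1))) = Add(Mul(-458, Pow(6, -1)), Mul(463, Pow(Add(20, 23), -1))) = Add(Mul(-458, Rational(1, 6)), Mul(463, Pow(43, -1))) = Add(Rational(-229, 3), Mul(463, Rational(1, 43))) = Add(Rational(-229, 3), Rational(463, 43)) = Rational(-8458, 129)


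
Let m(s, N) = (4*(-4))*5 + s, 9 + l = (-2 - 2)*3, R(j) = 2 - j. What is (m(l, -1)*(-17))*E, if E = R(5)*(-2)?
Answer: 10302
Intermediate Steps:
l = -21 (l = -9 + (-2 - 2)*3 = -9 - 4*3 = -9 - 12 = -21)
m(s, N) = -80 + s (m(s, N) = -16*5 + s = -80 + s)
E = 6 (E = (2 - 1*5)*(-2) = (2 - 5)*(-2) = -3*(-2) = 6)
(m(l, -1)*(-17))*E = ((-80 - 21)*(-17))*6 = -101*(-17)*6 = 1717*6 = 10302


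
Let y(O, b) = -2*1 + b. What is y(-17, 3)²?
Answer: 1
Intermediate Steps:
y(O, b) = -2 + b
y(-17, 3)² = (-2 + 3)² = 1² = 1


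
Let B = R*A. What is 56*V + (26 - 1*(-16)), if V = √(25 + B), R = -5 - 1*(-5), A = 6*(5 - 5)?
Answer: 322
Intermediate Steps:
A = 0 (A = 6*0 = 0)
R = 0 (R = -5 + 5 = 0)
B = 0 (B = 0*0 = 0)
V = 5 (V = √(25 + 0) = √25 = 5)
56*V + (26 - 1*(-16)) = 56*5 + (26 - 1*(-16)) = 280 + (26 + 16) = 280 + 42 = 322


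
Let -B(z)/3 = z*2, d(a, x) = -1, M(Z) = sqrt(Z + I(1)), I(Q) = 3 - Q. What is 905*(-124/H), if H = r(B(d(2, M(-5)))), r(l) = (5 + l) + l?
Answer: -112220/17 ≈ -6601.2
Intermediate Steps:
M(Z) = sqrt(2 + Z) (M(Z) = sqrt(Z + (3 - 1*1)) = sqrt(Z + (3 - 1)) = sqrt(Z + 2) = sqrt(2 + Z))
B(z) = -6*z (B(z) = -3*z*2 = -6*z)
r(l) = 5 + 2*l
H = 17 (H = 5 + 2*(-6*(-1)) = 5 + 2*6 = 5 + 12 = 17)
905*(-124/H) = 905*(-124/17) = -112220/17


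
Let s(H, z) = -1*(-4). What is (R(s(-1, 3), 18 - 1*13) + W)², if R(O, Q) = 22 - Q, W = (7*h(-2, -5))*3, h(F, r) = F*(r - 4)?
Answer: 156025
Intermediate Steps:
h(F, r) = F*(-4 + r)
s(H, z) = 4
W = 378 (W = (7*(-2*(-4 - 5)))*3 = (7*(-2*(-9)))*3 = (7*18)*3 = 126*3 = 378)
(R(s(-1, 3), 18 - 1*13) + W)² = ((22 - (18 - 1*13)) + 378)² = ((22 - (18 - 13)) + 378)² = ((22 - 1*5) + 378)² = ((22 - 5) + 378)² = (17 + 378)² = 395² = 156025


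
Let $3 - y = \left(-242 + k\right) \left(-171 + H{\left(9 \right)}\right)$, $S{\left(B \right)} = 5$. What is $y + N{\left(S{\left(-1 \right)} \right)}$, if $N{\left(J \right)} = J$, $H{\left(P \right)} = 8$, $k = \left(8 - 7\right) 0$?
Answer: $-39438$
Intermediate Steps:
$k = 0$ ($k = 1 \cdot 0 = 0$)
$y = -39443$ ($y = 3 - \left(-242 + 0\right) \left(-171 + 8\right) = 3 - \left(-242\right) \left(-163\right) = 3 - 39446 = -39443$)
$y + N{\left(S{\left(-1 \right)} \right)} = -39443 + 5 = -39438$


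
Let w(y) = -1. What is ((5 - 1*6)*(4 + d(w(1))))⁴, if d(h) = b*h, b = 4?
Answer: 0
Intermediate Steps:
d(h) = 4*h
((5 - 1*6)*(4 + d(w(1))))⁴ = ((5 - 1*6)*(4 + 4*(-1)))⁴ = ((5 - 6)*(4 - 4))⁴ = (-1*0)⁴ = 0⁴ = 0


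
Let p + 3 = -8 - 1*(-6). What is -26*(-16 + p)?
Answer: 546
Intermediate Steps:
p = -5 (p = -3 + (-8 - 1*(-6)) = -3 + (-8 + 6) = -3 - 2 = -5)
-26*(-16 + p) = -26*(-16 - 5) = -26*(-21) = 546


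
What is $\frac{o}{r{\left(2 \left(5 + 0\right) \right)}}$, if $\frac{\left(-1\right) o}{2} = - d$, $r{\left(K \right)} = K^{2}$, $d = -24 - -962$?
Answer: $\frac{469}{25} \approx 18.76$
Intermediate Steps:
$d = 938$ ($d = -24 + 962 = 938$)
$o = 1876$ ($o = - 2 \left(\left(-1\right) 938\right) = \left(-2\right) \left(-938\right) = 1876$)
$\frac{o}{r{\left(2 \left(5 + 0\right) \right)}} = \frac{1876}{\left(2 \left(5 + 0\right)\right)^{2}} = \frac{1876}{\left(2 \cdot 5\right)^{2}} = \frac{1876}{10^{2}} = \frac{1876}{100} = 1876 \cdot \frac{1}{100} = \frac{469}{25}$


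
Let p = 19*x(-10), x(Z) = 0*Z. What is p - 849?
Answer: -849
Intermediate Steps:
x(Z) = 0
p = 0 (p = 19*0 = 0)
p - 849 = 0 - 849 = -849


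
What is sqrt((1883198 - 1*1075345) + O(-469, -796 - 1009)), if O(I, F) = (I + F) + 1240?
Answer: sqrt(806819) ≈ 898.23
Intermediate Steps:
O(I, F) = 1240 + F + I (O(I, F) = (F + I) + 1240 = 1240 + F + I)
sqrt((1883198 - 1*1075345) + O(-469, -796 - 1009)) = sqrt((1883198 - 1*1075345) + (1240 + (-796 - 1009) - 469)) = sqrt((1883198 - 1075345) + (1240 - 1805 - 469)) = sqrt(807853 - 1034) = sqrt(806819)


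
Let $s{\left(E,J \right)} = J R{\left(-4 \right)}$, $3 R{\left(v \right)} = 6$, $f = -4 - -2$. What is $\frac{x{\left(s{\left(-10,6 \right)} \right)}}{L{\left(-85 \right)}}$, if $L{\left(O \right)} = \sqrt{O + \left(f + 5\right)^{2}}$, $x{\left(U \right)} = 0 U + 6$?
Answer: $- \frac{3 i \sqrt{19}}{19} \approx - 0.68825 i$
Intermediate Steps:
$f = -2$ ($f = -4 + 2 = -2$)
$R{\left(v \right)} = 2$ ($R{\left(v \right)} = \frac{1}{3} \cdot 6 = 2$)
$s{\left(E,J \right)} = 2 J$ ($s{\left(E,J \right)} = J 2 = 2 J$)
$x{\left(U \right)} = 6$ ($x{\left(U \right)} = 0 + 6 = 6$)
$L{\left(O \right)} = \sqrt{9 + O}$ ($L{\left(O \right)} = \sqrt{O + \left(-2 + 5\right)^{2}} = \sqrt{O + 3^{2}} = \sqrt{O + 9} = \sqrt{9 + O}$)
$\frac{x{\left(s{\left(-10,6 \right)} \right)}}{L{\left(-85 \right)}} = \frac{6}{\sqrt{9 - 85}} = \frac{6}{\sqrt{-76}} = \frac{6}{2 i \sqrt{19}} = 6 \left(- \frac{i \sqrt{19}}{38}\right) = - \frac{3 i \sqrt{19}}{19}$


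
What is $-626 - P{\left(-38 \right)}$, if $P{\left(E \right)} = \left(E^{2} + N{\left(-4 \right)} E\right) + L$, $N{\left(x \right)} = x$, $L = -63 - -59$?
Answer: $-2218$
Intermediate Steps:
$L = -4$ ($L = -63 + 59 = -4$)
$P{\left(E \right)} = -4 + E^{2} - 4 E$ ($P{\left(E \right)} = \left(E^{2} - 4 E\right) - 4 = -4 + E^{2} - 4 E$)
$-626 - P{\left(-38 \right)} = -626 - \left(-4 + \left(-38\right)^{2} - -152\right) = -626 - \left(-4 + 1444 + 152\right) = -626 - 1592 = -2218$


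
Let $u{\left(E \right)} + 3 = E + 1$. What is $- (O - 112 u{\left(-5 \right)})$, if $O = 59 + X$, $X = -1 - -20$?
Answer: $-862$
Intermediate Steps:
$X = 19$ ($X = -1 + 20 = 19$)
$u{\left(E \right)} = -2 + E$ ($u{\left(E \right)} = -3 + \left(E + 1\right) = -3 + \left(1 + E\right) = -2 + E$)
$O = 78$ ($O = 59 + 19 = 78$)
$- (O - 112 u{\left(-5 \right)}) = - (78 - 112 \left(-2 - 5\right)) = - (78 - -784) = - (78 + 784) = \left(-1\right) 862 = -862$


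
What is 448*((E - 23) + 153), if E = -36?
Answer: 42112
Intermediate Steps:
448*((E - 23) + 153) = 448*((-36 - 23) + 153) = 448*(-59 + 153) = 448*94 = 42112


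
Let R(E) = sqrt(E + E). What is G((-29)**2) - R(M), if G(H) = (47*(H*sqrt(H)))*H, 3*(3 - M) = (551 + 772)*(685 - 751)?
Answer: 964024003 - sqrt(58218) ≈ 9.6402e+8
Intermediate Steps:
M = 29109 (M = 3 - (551 + 772)*(685 - 751)/3 = 3 - 441*(-66) = 3 - 1/3*(-87318) = 3 + 29106 = 29109)
R(E) = sqrt(2)*sqrt(E) (R(E) = sqrt(2*E) = sqrt(2)*sqrt(E))
G(H) = 47*H**(5/2) (G(H) = (47*H**(3/2))*H = 47*H**(5/2))
G((-29)**2) - R(M) = 47*((-29)**2)**(5/2) - sqrt(2)*sqrt(29109) = 47*841**(5/2) - sqrt(58218) = 47*20511149 - sqrt(58218) = 964024003 - sqrt(58218)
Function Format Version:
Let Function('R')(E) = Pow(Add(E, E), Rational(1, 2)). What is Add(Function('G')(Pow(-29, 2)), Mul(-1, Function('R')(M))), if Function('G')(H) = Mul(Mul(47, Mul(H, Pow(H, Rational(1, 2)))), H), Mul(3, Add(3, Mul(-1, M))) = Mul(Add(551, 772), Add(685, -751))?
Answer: Add(964024003, Mul(-1, Pow(58218, Rational(1, 2)))) ≈ 9.6402e+8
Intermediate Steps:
M = 29109 (M = Add(3, Mul(Rational(-1, 3), Mul(Add(551, 772), Add(685, -751)))) = Add(3, Mul(Rational(-1, 3), Mul(1323, -66))) = Add(3, Mul(Rational(-1, 3), -87318)) = Add(3, 29106) = 29109)
Function('R')(E) = Mul(Pow(2, Rational(1, 2)), Pow(E, Rational(1, 2))) (Function('R')(E) = Pow(Mul(2, E), Rational(1, 2)) = Mul(Pow(2, Rational(1, 2)), Pow(E, Rational(1, 2))))
Function('G')(H) = Mul(47, Pow(H, Rational(5, 2))) (Function('G')(H) = Mul(Mul(47, Pow(H, Rational(3, 2))), H) = Mul(47, Pow(H, Rational(5, 2))))
Add(Function('G')(Pow(-29, 2)), Mul(-1, Function('R')(M))) = Add(Mul(47, Pow(Pow(-29, 2), Rational(5, 2))), Mul(-1, Mul(Pow(2, Rational(1, 2)), Pow(29109, Rational(1, 2))))) = Add(Mul(47, Pow(841, Rational(5, 2))), Mul(-1, Pow(58218, Rational(1, 2)))) = Add(Mul(47, 20511149), Mul(-1, Pow(58218, Rational(1, 2)))) = Add(964024003, Mul(-1, Pow(58218, Rational(1, 2))))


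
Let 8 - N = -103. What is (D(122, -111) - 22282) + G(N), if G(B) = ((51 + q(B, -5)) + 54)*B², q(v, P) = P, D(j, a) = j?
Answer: 1209940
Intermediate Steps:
N = 111 (N = 8 - 1*(-103) = 8 + 103 = 111)
G(B) = 100*B² (G(B) = ((51 - 5) + 54)*B² = (46 + 54)*B² = 100*B²)
(D(122, -111) - 22282) + G(N) = (122 - 22282) + 100*111² = -22160 + 100*12321 = -22160 + 1232100 = 1209940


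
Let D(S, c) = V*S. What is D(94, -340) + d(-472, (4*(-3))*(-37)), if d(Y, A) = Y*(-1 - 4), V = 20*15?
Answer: 30560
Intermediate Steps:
V = 300
D(S, c) = 300*S
d(Y, A) = -5*Y (d(Y, A) = Y*(-5) = -5*Y)
D(94, -340) + d(-472, (4*(-3))*(-37)) = 300*94 - 5*(-472) = 28200 + 2360 = 30560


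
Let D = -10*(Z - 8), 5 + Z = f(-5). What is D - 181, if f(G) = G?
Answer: -1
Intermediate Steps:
Z = -10 (Z = -5 - 5 = -10)
D = 180 (D = -10*(-10 - 8) = -10*(-18) = 180)
D - 181 = 180 - 181 = -1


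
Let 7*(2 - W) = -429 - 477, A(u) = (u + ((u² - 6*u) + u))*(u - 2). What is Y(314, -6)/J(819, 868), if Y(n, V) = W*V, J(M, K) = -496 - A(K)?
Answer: 345/284138281 ≈ 1.2142e-6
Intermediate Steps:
A(u) = (-2 + u)*(u² - 4*u) (A(u) = (u + (u² - 5*u))*(-2 + u) = (u² - 4*u)*(-2 + u) = (-2 + u)*(u² - 4*u))
J(M, K) = -496 - K*(8 + K² - 6*K)
W = 920/7 (W = 2 - (-429 - 477)/7 = 2 - ⅐*(-906) = 2 + 906/7 = 920/7 ≈ 131.43)
Y(n, V) = 920*V/7
Y(314, -6)/J(819, 868) = ((920/7)*(-6))/(-496 - 1*868*(8 + 868² - 6*868)) = -5520/(7*(-496 - 1*868*(8 + 753424 - 5208))) = -5520/(7*(-496 - 1*868*748224)) = -5520/(7*(-496 - 649458432)) = -5520/7/(-649458928) = -5520/7*(-1/649458928) = 345/284138281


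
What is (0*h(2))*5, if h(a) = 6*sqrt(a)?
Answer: 0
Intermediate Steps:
(0*h(2))*5 = (0*(6*sqrt(2)))*5 = 0*5 = 0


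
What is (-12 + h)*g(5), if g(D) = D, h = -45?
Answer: -285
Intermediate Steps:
(-12 + h)*g(5) = (-12 - 45)*5 = -57*5 = -285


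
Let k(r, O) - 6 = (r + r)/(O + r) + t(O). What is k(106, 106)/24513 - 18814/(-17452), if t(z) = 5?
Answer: 76899501/71300146 ≈ 1.0785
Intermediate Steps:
k(r, O) = 11 + 2*r/(O + r) (k(r, O) = 6 + ((r + r)/(O + r) + 5) = 6 + ((2*r)/(O + r) + 5) = 6 + (2*r/(O + r) + 5) = 6 + (5 + 2*r/(O + r)) = 11 + 2*r/(O + r))
k(106, 106)/24513 - 18814/(-17452) = ((11*106 + 13*106)/(106 + 106))/24513 - 18814/(-17452) = ((1166 + 1378)/212)*(1/24513) - 18814*(-1/17452) = ((1/212)*2544)*(1/24513) + 9407/8726 = 12*(1/24513) + 9407/8726 = 4/8171 + 9407/8726 = 76899501/71300146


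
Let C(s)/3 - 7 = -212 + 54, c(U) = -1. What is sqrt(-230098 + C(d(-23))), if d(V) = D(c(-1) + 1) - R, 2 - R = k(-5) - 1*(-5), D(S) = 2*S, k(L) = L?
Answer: I*sqrt(230551) ≈ 480.16*I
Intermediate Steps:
R = 2 (R = 2 - (-5 - 1*(-5)) = 2 - (-5 + 5) = 2 - 1*0 = 2 + 0 = 2)
d(V) = -2 (d(V) = 2*(-1 + 1) - 1*2 = 2*0 - 2 = 0 - 2 = -2)
C(s) = -453 (C(s) = 21 + 3*(-212 + 54) = 21 + 3*(-158) = 21 - 474 = -453)
sqrt(-230098 + C(d(-23))) = sqrt(-230098 - 453) = sqrt(-230551) = I*sqrt(230551)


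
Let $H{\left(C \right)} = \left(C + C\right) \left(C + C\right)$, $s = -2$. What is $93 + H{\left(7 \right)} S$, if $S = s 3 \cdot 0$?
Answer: $93$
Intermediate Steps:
$H{\left(C \right)} = 4 C^{2}$ ($H{\left(C \right)} = 2 C 2 C = 4 C^{2}$)
$S = 0$ ($S = \left(-2\right) 3 \cdot 0 = \left(-6\right) 0 = 0$)
$93 + H{\left(7 \right)} S = 93 + 4 \cdot 7^{2} \cdot 0 = 93 + 4 \cdot 49 \cdot 0 = 93 + 196 \cdot 0 = 93 + 0 = 93$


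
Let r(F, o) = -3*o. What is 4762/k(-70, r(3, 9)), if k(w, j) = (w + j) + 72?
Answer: -4762/25 ≈ -190.48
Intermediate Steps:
k(w, j) = 72 + j + w (k(w, j) = (j + w) + 72 = 72 + j + w)
4762/k(-70, r(3, 9)) = 4762/(72 - 3*9 - 70) = 4762/(72 - 27 - 70) = 4762/(-25) = 4762*(-1/25) = -4762/25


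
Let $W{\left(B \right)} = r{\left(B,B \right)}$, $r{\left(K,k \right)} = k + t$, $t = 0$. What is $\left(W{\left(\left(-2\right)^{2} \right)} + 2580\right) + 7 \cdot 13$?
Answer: $2675$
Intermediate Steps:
$r{\left(K,k \right)} = k$ ($r{\left(K,k \right)} = k + 0 = k$)
$W{\left(B \right)} = B$
$\left(W{\left(\left(-2\right)^{2} \right)} + 2580\right) + 7 \cdot 13 = \left(\left(-2\right)^{2} + 2580\right) + 7 \cdot 13 = \left(4 + 2580\right) + 91 = 2584 + 91 = 2675$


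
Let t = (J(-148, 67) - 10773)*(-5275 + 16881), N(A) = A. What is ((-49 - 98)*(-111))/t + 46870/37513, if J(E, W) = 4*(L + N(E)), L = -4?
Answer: 884335302457/707858981074 ≈ 1.2493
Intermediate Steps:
J(E, W) = -16 + 4*E (J(E, W) = 4*(-4 + E) = -16 + 4*E)
t = -132087886 (t = ((-16 + 4*(-148)) - 10773)*(-5275 + 16881) = ((-16 - 592) - 10773)*11606 = (-608 - 10773)*11606 = -11381*11606 = -132087886)
((-49 - 98)*(-111))/t + 46870/37513 = ((-49 - 98)*(-111))/(-132087886) + 46870/37513 = -147*(-111)*(-1/132087886) + 46870*(1/37513) = 16317*(-1/132087886) + 46870/37513 = -2331/18869698 + 46870/37513 = 884335302457/707858981074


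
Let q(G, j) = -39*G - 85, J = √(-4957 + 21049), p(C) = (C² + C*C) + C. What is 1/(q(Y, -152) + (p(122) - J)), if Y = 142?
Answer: 8089/196290399 + 2*√447/196290399 ≈ 4.1425e-5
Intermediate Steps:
p(C) = C + 2*C² (p(C) = (C² + C²) + C = 2*C² + C = C + 2*C²)
J = 6*√447 (J = √16092 = 6*√447 ≈ 126.85)
q(G, j) = -85 - 39*G
1/(q(Y, -152) + (p(122) - J)) = 1/((-85 - 39*142) + (122*(1 + 2*122) - 6*√447)) = 1/((-85 - 5538) + (122*(1 + 244) - 6*√447)) = 1/(-5623 + (122*245 - 6*√447)) = 1/(-5623 + (29890 - 6*√447)) = 1/(24267 - 6*√447)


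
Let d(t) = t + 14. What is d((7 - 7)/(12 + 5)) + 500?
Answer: 514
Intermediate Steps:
d(t) = 14 + t
d((7 - 7)/(12 + 5)) + 500 = (14 + (7 - 7)/(12 + 5)) + 500 = (14 + 0/17) + 500 = (14 + 0*(1/17)) + 500 = (14 + 0) + 500 = 14 + 500 = 514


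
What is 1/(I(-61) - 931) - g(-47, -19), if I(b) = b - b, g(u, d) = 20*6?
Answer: -111721/931 ≈ -120.00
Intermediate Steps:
g(u, d) = 120
I(b) = 0
1/(I(-61) - 931) - g(-47, -19) = 1/(0 - 931) - 1*120 = 1/(-931) - 120 = -1/931 - 120 = -111721/931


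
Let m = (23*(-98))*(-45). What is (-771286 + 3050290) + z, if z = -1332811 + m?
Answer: 1047623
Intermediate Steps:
m = 101430 (m = -2254*(-45) = 101430)
z = -1231381 (z = -1332811 + 101430 = -1231381)
(-771286 + 3050290) + z = (-771286 + 3050290) - 1231381 = 2279004 - 1231381 = 1047623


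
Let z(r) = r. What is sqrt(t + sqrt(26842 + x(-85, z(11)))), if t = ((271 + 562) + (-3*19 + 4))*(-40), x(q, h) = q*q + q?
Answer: sqrt(-31200 + sqrt(33982)) ≈ 176.11*I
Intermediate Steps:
x(q, h) = q + q**2 (x(q, h) = q**2 + q = q + q**2)
t = -31200 (t = (833 + (-57 + 4))*(-40) = (833 - 53)*(-40) = 780*(-40) = -31200)
sqrt(t + sqrt(26842 + x(-85, z(11)))) = sqrt(-31200 + sqrt(26842 - 85*(1 - 85))) = sqrt(-31200 + sqrt(26842 - 85*(-84))) = sqrt(-31200 + sqrt(26842 + 7140)) = sqrt(-31200 + sqrt(33982))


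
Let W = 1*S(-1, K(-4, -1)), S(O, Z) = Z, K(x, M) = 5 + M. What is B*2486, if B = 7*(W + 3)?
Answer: 121814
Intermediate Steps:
W = 4 (W = 1*(5 - 1) = 1*4 = 4)
B = 49 (B = 7*(4 + 3) = 7*7 = 49)
B*2486 = 49*2486 = 121814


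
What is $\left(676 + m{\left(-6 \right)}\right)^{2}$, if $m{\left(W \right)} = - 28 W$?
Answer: $712336$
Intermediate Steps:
$\left(676 + m{\left(-6 \right)}\right)^{2} = \left(676 - -168\right)^{2} = \left(676 + 168\right)^{2} = 844^{2} = 712336$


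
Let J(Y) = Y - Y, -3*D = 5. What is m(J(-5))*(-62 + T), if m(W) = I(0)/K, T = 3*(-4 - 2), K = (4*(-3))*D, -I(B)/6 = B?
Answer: 0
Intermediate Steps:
D = -5/3 (D = -⅓*5 = -5/3 ≈ -1.6667)
I(B) = -6*B
K = 20 (K = (4*(-3))*(-5/3) = -12*(-5/3) = 20)
J(Y) = 0
T = -18 (T = 3*(-6) = -18)
m(W) = 0 (m(W) = -6*0/20 = 0*(1/20) = 0)
m(J(-5))*(-62 + T) = 0*(-62 - 18) = 0*(-80) = 0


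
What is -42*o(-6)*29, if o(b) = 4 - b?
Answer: -12180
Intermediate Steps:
-42*o(-6)*29 = -42*(4 - 1*(-6))*29 = -42*(4 + 6)*29 = -42*10*29 = -420*29 = -12180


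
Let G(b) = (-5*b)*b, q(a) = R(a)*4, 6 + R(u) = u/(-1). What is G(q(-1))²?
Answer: 4000000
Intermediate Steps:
R(u) = -6 - u (R(u) = -6 + u/(-1) = -6 + u*(-1) = -6 - u)
q(a) = -24 - 4*a (q(a) = (-6 - a)*4 = -24 - 4*a)
G(b) = -5*b²
G(q(-1))² = (-5*(-24 - 4*(-1))²)² = (-5*(-24 + 4)²)² = (-5*(-20)²)² = (-5*400)² = (-2000)² = 4000000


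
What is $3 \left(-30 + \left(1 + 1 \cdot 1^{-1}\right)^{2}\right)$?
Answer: $-78$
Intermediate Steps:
$3 \left(-30 + \left(1 + 1 \cdot 1^{-1}\right)^{2}\right) = 3 \left(-30 + \left(1 + 1 \cdot 1\right)^{2}\right) = 3 \left(-30 + \left(1 + 1\right)^{2}\right) = 3 \left(-30 + 2^{2}\right) = 3 \left(-30 + 4\right) = 3 \left(-26\right) = -78$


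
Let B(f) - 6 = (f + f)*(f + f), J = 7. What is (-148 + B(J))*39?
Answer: 2106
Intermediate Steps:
B(f) = 6 + 4*f² (B(f) = 6 + (f + f)*(f + f) = 6 + (2*f)*(2*f) = 6 + 4*f²)
(-148 + B(J))*39 = (-148 + (6 + 4*7²))*39 = (-148 + (6 + 4*49))*39 = (-148 + (6 + 196))*39 = (-148 + 202)*39 = 54*39 = 2106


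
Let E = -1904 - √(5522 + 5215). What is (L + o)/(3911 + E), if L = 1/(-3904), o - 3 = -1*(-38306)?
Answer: 33351508705/1742620672 + 149558335*√1193/5227862016 ≈ 20.127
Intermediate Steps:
o = 38309 (o = 3 - 1*(-38306) = 3 + 38306 = 38309)
L = -1/3904 ≈ -0.00025615
E = -1904 - 3*√1193 (E = -1904 - √10737 = -1904 - 3*√1193 ≈ -2007.6)
(L + o)/(3911 + E) = (-1/3904 + 38309)/(3911 + (-1904 - 3*√1193)) = 149558335/(3904*(2007 - 3*√1193))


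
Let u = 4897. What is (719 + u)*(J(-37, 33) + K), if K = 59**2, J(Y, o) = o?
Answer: 19734624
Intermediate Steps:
K = 3481
(719 + u)*(J(-37, 33) + K) = (719 + 4897)*(33 + 3481) = 5616*3514 = 19734624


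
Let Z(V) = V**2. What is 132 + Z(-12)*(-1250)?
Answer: -179868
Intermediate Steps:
132 + Z(-12)*(-1250) = 132 + (-12)**2*(-1250) = 132 + 144*(-1250) = 132 - 180000 = -179868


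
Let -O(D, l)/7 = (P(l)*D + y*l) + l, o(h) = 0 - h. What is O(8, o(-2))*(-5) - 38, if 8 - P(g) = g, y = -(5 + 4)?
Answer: 1082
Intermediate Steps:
y = -9 (y = -1*9 = -9)
o(h) = -h
P(g) = 8 - g
O(D, l) = 56*l - 7*D*(8 - l) (O(D, l) = -7*(((8 - l)*D - 9*l) + l) = -7*((D*(8 - l) - 9*l) + l) = -7*((-9*l + D*(8 - l)) + l) = -7*(-8*l + D*(8 - l)) = 56*l - 7*D*(8 - l))
O(8, o(-2))*(-5) - 38 = (56*(-1*(-2)) + 7*8*(-8 - 1*(-2)))*(-5) - 38 = (56*2 + 7*8*(-8 + 2))*(-5) - 38 = (112 + 7*8*(-6))*(-5) - 38 = (112 - 336)*(-5) - 38 = -224*(-5) - 38 = 1120 - 38 = 1082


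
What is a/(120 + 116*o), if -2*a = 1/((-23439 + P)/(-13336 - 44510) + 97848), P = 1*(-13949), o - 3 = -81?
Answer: 311/543374668416 ≈ 5.7235e-10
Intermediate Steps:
o = -78 (o = 3 - 81 = -78)
P = -13949
a = -28923/5660152796 (a = -1/(2*((-23439 - 13949)/(-13336 - 44510) + 97848)) = -1/(2*(-37388/(-57846) + 97848)) = -1/(2*(-37388*(-1/57846) + 97848)) = -1/(2*(18694/28923 + 97848)) = -1/(2*2830076398/28923) = -½*28923/2830076398 = -28923/5660152796 ≈ -5.1099e-6)
a/(120 + 116*o) = -28923/(5660152796*(120 + 116*(-78))) = -28923/(5660152796*(120 - 9048)) = -28923/5660152796/(-8928) = -28923/5660152796*(-1/8928) = 311/543374668416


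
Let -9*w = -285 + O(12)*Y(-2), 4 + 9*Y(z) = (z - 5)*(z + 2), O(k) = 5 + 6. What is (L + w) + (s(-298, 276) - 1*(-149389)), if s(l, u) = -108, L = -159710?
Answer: -842140/81 ≈ -10397.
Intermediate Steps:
O(k) = 11
Y(z) = -4/9 + (-5 + z)*(2 + z)/9 (Y(z) = -4/9 + ((z - 5)*(z + 2))/9 = -4/9 + ((-5 + z)*(2 + z))/9 = -4/9 + (-5 + z)*(2 + z)/9)
w = 2609/81 (w = -(-285 + 11*(-14/9 - 1/3*(-2) + (1/9)*(-2)**2))/9 = -(-285 + 11*(-14/9 + 2/3 + (1/9)*4))/9 = -(-285 + 11*(-14/9 + 2/3 + 4/9))/9 = -(-285 + 11*(-4/9))/9 = -(-285 - 44/9)/9 = -1/9*(-2609/9) = 2609/81 ≈ 32.210)
(L + w) + (s(-298, 276) - 1*(-149389)) = (-159710 + 2609/81) + (-108 - 1*(-149389)) = -12933901/81 + (-108 + 149389) = -12933901/81 + 149281 = -842140/81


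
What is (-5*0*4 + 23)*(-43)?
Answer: -989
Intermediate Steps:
(-5*0*4 + 23)*(-43) = (0*4 + 23)*(-43) = (0 + 23)*(-43) = 23*(-43) = -989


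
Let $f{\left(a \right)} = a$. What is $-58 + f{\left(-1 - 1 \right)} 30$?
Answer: $-118$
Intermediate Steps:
$-58 + f{\left(-1 - 1 \right)} 30 = -58 + \left(-1 - 1\right) 30 = -58 - 60 = -118$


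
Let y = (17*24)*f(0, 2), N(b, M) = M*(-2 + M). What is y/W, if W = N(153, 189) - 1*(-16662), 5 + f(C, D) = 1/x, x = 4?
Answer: -646/17335 ≈ -0.037266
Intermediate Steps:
f(C, D) = -19/4 (f(C, D) = -5 + 1/4 = -19/4)
y = -1938 (y = (17*24)*(-19/4) = 408*(-19/4) = -1938)
W = 52005 (W = 189*(-2 + 189) - 1*(-16662) = 189*187 + 16662 = 35343 + 16662 = 52005)
y/W = -1938/52005 = -1938*1/52005 = -646/17335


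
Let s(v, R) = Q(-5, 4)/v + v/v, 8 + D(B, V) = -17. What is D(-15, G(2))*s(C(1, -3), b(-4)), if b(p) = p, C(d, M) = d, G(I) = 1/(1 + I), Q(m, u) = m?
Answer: 100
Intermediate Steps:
D(B, V) = -25 (D(B, V) = -8 - 17 = -25)
s(v, R) = 1 - 5/v (s(v, R) = -5/v + v/v = -5/v + 1 = 1 - 5/v)
D(-15, G(2))*s(C(1, -3), b(-4)) = -25*(-5 + 1)/1 = -25*(-4) = 100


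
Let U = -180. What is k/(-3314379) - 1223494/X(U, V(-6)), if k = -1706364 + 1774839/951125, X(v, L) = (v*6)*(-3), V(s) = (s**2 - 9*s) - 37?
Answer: -128389009668305087/340457982448500 ≈ -377.11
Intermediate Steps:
V(s) = -37 + s**2 - 9*s
X(v, L) = -18*v (X(v, L) = (6*v)*(-3) = -18*v)
k = -1622963684661/951125 (k = -1706364 + 1774839*(1/951125) = -1706364 + 1774839/951125 = -1622963684661/951125 ≈ -1.7064e+6)
k/(-3314379) - 1223494/X(U, V(-6)) = -1622963684661/951125/(-3314379) - 1223494/((-18*(-180))) = -1622963684661/951125*(-1/3314379) - 1223494/3240 = 540987894887/1050796242125 - 1223494*1/3240 = 540987894887/1050796242125 - 611747/1620 = -128389009668305087/340457982448500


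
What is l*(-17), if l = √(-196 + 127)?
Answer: -17*I*√69 ≈ -141.21*I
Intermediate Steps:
l = I*√69 (l = √(-69) = I*√69 ≈ 8.3066*I)
l*(-17) = (I*√69)*(-17) = -17*I*√69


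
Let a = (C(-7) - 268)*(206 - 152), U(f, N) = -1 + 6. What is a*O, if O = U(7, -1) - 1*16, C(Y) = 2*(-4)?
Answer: 163944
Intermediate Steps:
U(f, N) = 5
C(Y) = -8
O = -11 (O = 5 - 1*16 = 5 - 16 = -11)
a = -14904 (a = (-8 - 268)*(206 - 152) = -276*54 = -14904)
a*O = -14904*(-11) = 163944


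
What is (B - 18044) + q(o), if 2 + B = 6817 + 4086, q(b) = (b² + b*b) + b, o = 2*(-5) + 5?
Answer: -7098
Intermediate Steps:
o = -5 (o = -10 + 5 = -5)
q(b) = b + 2*b² (q(b) = (b² + b²) + b = 2*b² + b = b + 2*b²)
B = 10901 (B = -2 + (6817 + 4086) = -2 + 10903 = 10901)
(B - 18044) + q(o) = (10901 - 18044) - 5*(1 + 2*(-5)) = -7143 - 5*(1 - 10) = -7143 - 5*(-9) = -7143 + 45 = -7098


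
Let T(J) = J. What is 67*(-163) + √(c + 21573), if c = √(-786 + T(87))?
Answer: -10921 + √(21573 + I*√699) ≈ -10774.0 + 0.090002*I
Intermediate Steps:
c = I*√699 (c = √(-786 + 87) = √(-699) = I*√699 ≈ 26.439*I)
67*(-163) + √(c + 21573) = 67*(-163) + √(I*√699 + 21573) = -10921 + √(21573 + I*√699)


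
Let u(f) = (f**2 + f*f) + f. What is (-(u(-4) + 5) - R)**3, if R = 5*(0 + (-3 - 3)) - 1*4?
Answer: 1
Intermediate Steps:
u(f) = f + 2*f**2 (u(f) = (f**2 + f**2) + f = 2*f**2 + f = f + 2*f**2)
R = -34 (R = 5*(0 - 6) - 4 = 5*(-6) - 4 = -30 - 4 = -34)
(-(u(-4) + 5) - R)**3 = (-(-4*(1 + 2*(-4)) + 5) - 1*(-34))**3 = (-(-4*(1 - 8) + 5) + 34)**3 = (-(-4*(-7) + 5) + 34)**3 = (-(28 + 5) + 34)**3 = (-1*33 + 34)**3 = (-33 + 34)**3 = 1**3 = 1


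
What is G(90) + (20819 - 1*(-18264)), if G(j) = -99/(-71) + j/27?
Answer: 8325686/213 ≈ 39088.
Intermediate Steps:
G(j) = 99/71 + j/27 (G(j) = -99*(-1/71) + j*(1/27) = 99/71 + j/27)
G(90) + (20819 - 1*(-18264)) = (99/71 + (1/27)*90) + (20819 - 1*(-18264)) = (99/71 + 10/3) + (20819 + 18264) = 1007/213 + 39083 = 8325686/213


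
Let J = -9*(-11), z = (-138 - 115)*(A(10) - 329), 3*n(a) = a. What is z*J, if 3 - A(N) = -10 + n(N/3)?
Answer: 7942682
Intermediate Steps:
n(a) = a/3
A(N) = 13 - N/9 (A(N) = 3 - (-10 + (N/3)/3) = 3 - (-10 + N/9) = 3 + (10 - N/9) = 13 - N/9)
z = 722062/9 (z = (-138 - 115)*((13 - ⅑*10) - 329) = -253*((13 - 10/9) - 329) = -253*(107/9 - 329) = -253*(-2854/9) = 722062/9 ≈ 80229.)
J = 99
z*J = (722062/9)*99 = 7942682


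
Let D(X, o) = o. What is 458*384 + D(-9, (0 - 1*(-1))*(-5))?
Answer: 175867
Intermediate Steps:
458*384 + D(-9, (0 - 1*(-1))*(-5)) = 458*384 + (0 - 1*(-1))*(-5) = 175872 + (0 + 1)*(-5) = 175872 + 1*(-5) = 175872 - 5 = 175867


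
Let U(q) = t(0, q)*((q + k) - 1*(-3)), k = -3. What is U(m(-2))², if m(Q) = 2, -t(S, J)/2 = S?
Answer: 0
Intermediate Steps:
t(S, J) = -2*S
U(q) = 0 (U(q) = (-2*0)*((q - 3) - 1*(-3)) = 0*((-3 + q) + 3) = 0*q = 0)
U(m(-2))² = 0² = 0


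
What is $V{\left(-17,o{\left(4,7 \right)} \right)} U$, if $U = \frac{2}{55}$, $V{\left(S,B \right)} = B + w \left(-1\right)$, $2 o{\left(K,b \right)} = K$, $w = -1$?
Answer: $\frac{6}{55} \approx 0.10909$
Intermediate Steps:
$o{\left(K,b \right)} = \frac{K}{2}$
$V{\left(S,B \right)} = 1 + B$ ($V{\left(S,B \right)} = B - -1 = B + 1 = 1 + B$)
$U = \frac{2}{55}$ ($U = 2 \cdot \frac{1}{55} = \frac{2}{55} \approx 0.036364$)
$V{\left(-17,o{\left(4,7 \right)} \right)} U = \left(1 + \frac{1}{2} \cdot 4\right) \frac{2}{55} = \left(1 + 2\right) \frac{2}{55} = 3 \cdot \frac{2}{55} = \frac{6}{55}$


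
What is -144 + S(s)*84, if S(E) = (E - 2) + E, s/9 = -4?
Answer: -6360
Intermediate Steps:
s = -36 (s = 9*(-4) = -36)
S(E) = -2 + 2*E (S(E) = (-2 + E) + E = -2 + 2*E)
-144 + S(s)*84 = -144 + (-2 + 2*(-36))*84 = -144 + (-2 - 72)*84 = -144 - 74*84 = -144 - 6216 = -6360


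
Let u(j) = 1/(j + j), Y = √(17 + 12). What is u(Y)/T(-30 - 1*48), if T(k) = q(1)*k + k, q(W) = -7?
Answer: √29/27144 ≈ 0.00019839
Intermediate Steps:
Y = √29 ≈ 5.3852
u(j) = 1/(2*j)
T(k) = -6*k (T(k) = -7*k + k = -6*k)
u(Y)/T(-30 - 1*48) = (1/(2*(√29)))/((-6*(-30 - 1*48))) = ((√29/29)/2)/((-6*(-30 - 48))) = (√29/58)/((-6*(-78))) = (√29/58)/468 = (√29/58)*(1/468) = √29/27144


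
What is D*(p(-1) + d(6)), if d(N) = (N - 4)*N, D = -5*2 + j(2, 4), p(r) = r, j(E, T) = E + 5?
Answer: -33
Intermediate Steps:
j(E, T) = 5 + E
D = -3 (D = -5*2 + (5 + 2) = -10 + 7 = -3)
d(N) = N*(-4 + N) (d(N) = (-4 + N)*N = N*(-4 + N))
D*(p(-1) + d(6)) = -3*(-1 + 6*(-4 + 6)) = -3*(-1 + 6*2) = -3*(-1 + 12) = -3*11 = -33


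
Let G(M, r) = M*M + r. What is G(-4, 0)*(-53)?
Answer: -848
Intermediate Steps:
G(M, r) = r + M**2 (G(M, r) = M**2 + r = r + M**2)
G(-4, 0)*(-53) = (0 + (-4)**2)*(-53) = (0 + 16)*(-53) = 16*(-53) = -848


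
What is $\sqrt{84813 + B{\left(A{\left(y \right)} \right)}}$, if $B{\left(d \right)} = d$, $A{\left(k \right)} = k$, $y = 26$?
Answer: $\sqrt{84839} \approx 291.27$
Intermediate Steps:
$\sqrt{84813 + B{\left(A{\left(y \right)} \right)}} = \sqrt{84813 + 26} = \sqrt{84839}$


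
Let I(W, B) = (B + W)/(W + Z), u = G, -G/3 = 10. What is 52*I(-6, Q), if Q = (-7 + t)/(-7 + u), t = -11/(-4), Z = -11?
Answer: 11323/629 ≈ 18.002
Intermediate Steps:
G = -30 (G = -3*10 = -30)
u = -30
t = 11/4 (t = -11*(-¼) = 11/4 ≈ 2.7500)
Q = 17/148 (Q = (-7 + 11/4)/(-7 - 30) = -17/4/(-37) = -17/4*(-1/37) = 17/148 ≈ 0.11486)
I(W, B) = (B + W)/(-11 + W) (I(W, B) = (B + W)/(W - 11) = (B + W)/(-11 + W))
52*I(-6, Q) = 52*((17/148 - 6)/(-11 - 6)) = 52*(-871/148/(-17)) = 52*(-1/17*(-871/148)) = 52*(871/2516) = 11323/629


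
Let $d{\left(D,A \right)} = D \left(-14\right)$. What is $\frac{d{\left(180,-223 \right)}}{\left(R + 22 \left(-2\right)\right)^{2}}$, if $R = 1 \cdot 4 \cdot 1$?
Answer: $- \frac{63}{40} \approx -1.575$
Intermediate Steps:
$d{\left(D,A \right)} = - 14 D$
$R = 4$ ($R = 4 \cdot 1 = 4$)
$\frac{d{\left(180,-223 \right)}}{\left(R + 22 \left(-2\right)\right)^{2}} = \frac{\left(-14\right) 180}{\left(4 + 22 \left(-2\right)\right)^{2}} = - \frac{2520}{\left(4 - 44\right)^{2}} = - \frac{2520}{\left(-40\right)^{2}} = - \frac{2520}{1600} = \left(-2520\right) \frac{1}{1600} = - \frac{63}{40}$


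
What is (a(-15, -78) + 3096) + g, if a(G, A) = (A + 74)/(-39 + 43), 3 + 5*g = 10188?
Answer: 5132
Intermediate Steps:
g = 2037 (g = -3/5 + (1/5)*10188 = -3/5 + 10188/5 = 2037)
a(G, A) = 37/2 + A/4 (a(G, A) = (74 + A)/4 = (74 + A)*(1/4) = 37/2 + A/4)
(a(-15, -78) + 3096) + g = ((37/2 + (1/4)*(-78)) + 3096) + 2037 = ((37/2 - 39/2) + 3096) + 2037 = (-1 + 3096) + 2037 = 3095 + 2037 = 5132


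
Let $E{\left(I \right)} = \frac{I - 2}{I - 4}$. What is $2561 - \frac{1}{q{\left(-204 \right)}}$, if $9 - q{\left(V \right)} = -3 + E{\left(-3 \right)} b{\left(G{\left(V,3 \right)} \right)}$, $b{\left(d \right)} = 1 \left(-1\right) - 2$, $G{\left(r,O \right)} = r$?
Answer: $\frac{253532}{99} \approx 2560.9$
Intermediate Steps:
$E{\left(I \right)} = \frac{-2 + I}{-4 + I}$
$b{\left(d \right)} = -3$ ($b{\left(d \right)} = -1 - 2 = -3$)
$q{\left(V \right)} = \frac{99}{7}$ ($q{\left(V \right)} = 9 - \left(-3 + \frac{-2 - 3}{-4 - 3} \left(-3\right)\right) = 9 - \left(-3 + \frac{1}{-7} \left(-5\right) \left(-3\right)\right) = 9 - \left(-3 + \left(- \frac{1}{7}\right) \left(-5\right) \left(-3\right)\right) = 9 - \left(-3 + \frac{5}{7} \left(-3\right)\right) = 9 - \left(-3 - \frac{15}{7}\right) = 9 - - \frac{36}{7} = 9 + \frac{36}{7} = \frac{99}{7}$)
$2561 - \frac{1}{q{\left(-204 \right)}} = 2561 - \frac{1}{\frac{99}{7}} = 2561 - \frac{7}{99} = \frac{253532}{99}$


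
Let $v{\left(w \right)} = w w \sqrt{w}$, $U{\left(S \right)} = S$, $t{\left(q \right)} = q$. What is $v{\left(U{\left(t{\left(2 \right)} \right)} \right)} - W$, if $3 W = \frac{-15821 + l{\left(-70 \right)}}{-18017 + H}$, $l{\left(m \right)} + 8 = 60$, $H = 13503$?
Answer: $- \frac{15769}{13542} + 4 \sqrt{2} \approx 4.4924$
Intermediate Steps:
$l{\left(m \right)} = 52$ ($l{\left(m \right)} = -8 + 60 = 52$)
$v{\left(w \right)} = w^{\frac{5}{2}}$ ($v{\left(w \right)} = w^{2} \sqrt{w} = w^{\frac{5}{2}}$)
$W = \frac{15769}{13542}$ ($W = \frac{\left(-15821 + 52\right) \frac{1}{-18017 + 13503}}{3} = \frac{\left(-15769\right) \frac{1}{-4514}}{3} = \frac{\left(-15769\right) \left(- \frac{1}{4514}\right)}{3} = \frac{1}{3} \cdot \frac{15769}{4514} = \frac{15769}{13542} \approx 1.1645$)
$v{\left(U{\left(t{\left(2 \right)} \right)} \right)} - W = 2^{\frac{5}{2}} - \frac{15769}{13542} = 4 \sqrt{2} - \frac{15769}{13542} = - \frac{15769}{13542} + 4 \sqrt{2}$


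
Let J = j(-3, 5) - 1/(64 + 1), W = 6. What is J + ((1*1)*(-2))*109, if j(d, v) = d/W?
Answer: -28407/130 ≈ -218.52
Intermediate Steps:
j(d, v) = d/6
J = -67/130 (J = (⅙)*(-3) - 1/(64 + 1) = -½ - 1/65 = -67/130 ≈ -0.51538)
J + ((1*1)*(-2))*109 = -67/130 + ((1*1)*(-2))*109 = -67/130 + (1*(-2))*109 = -67/130 - 2*109 = -67/130 - 218 = -28407/130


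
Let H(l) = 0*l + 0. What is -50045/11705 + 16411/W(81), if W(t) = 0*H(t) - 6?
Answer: -38478205/14046 ≈ -2739.4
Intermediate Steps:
H(l) = 0 (H(l) = 0 + 0 = 0)
W(t) = -6 (W(t) = 0*0 - 6 = 0 - 6 = -6)
-50045/11705 + 16411/W(81) = -50045/11705 + 16411/(-6) = -50045*1/11705 + 16411*(-1/6) = -10009/2341 - 16411/6 = -38478205/14046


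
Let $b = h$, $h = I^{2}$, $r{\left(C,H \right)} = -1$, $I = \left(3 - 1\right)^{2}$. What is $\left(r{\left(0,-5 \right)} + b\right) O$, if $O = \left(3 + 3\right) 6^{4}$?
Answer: $116640$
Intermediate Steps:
$I = 4$ ($I = 2^{2} = 4$)
$h = 16$ ($h = 4^{2} = 16$)
$b = 16$
$O = 7776$ ($O = 6 \cdot 1296 = 7776$)
$\left(r{\left(0,-5 \right)} + b\right) O = \left(-1 + 16\right) 7776 = 15 \cdot 7776 = 116640$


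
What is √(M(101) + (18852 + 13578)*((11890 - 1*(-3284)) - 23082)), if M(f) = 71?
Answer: I*√256456369 ≈ 16014.0*I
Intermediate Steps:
√(M(101) + (18852 + 13578)*((11890 - 1*(-3284)) - 23082)) = √(71 + (18852 + 13578)*((11890 - 1*(-3284)) - 23082)) = √(71 + 32430*((11890 + 3284) - 23082)) = √(71 + 32430*(15174 - 23082)) = √(71 + 32430*(-7908)) = √(71 - 256456440) = √(-256456369) = I*√256456369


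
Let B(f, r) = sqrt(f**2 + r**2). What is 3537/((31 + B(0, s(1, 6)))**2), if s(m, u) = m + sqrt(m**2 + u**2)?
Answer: 3537/(32 + sqrt(37))**2 ≈ 2.4388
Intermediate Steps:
3537/((31 + B(0, s(1, 6)))**2) = 3537/((31 + sqrt(0**2 + (1 + sqrt(1**2 + 6**2))**2))**2) = 3537/((31 + sqrt(0 + (1 + sqrt(1 + 36))**2))**2) = 3537/((31 + sqrt(0 + (1 + sqrt(37))**2))**2) = 3537/((31 + sqrt((1 + sqrt(37))**2))**2) = 3537/((31 + (1 + sqrt(37)))**2) = 3537/((32 + sqrt(37))**2) = 3537/(32 + sqrt(37))**2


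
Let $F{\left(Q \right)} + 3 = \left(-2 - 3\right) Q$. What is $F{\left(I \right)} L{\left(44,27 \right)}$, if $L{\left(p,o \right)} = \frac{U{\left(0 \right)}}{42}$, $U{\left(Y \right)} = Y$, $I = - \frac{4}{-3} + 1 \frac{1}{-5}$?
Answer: $0$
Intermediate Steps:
$I = \frac{17}{15}$ ($I = \left(-4\right) \left(- \frac{1}{3}\right) + 1 \left(- \frac{1}{5}\right) = \frac{4}{3} - \frac{1}{5} = \frac{17}{15} \approx 1.1333$)
$F{\left(Q \right)} = -3 - 5 Q$ ($F{\left(Q \right)} = -3 + \left(-2 - 3\right) Q = -3 - 5 Q$)
$L{\left(p,o \right)} = 0$ ($L{\left(p,o \right)} = \frac{0}{42} = 0 \cdot \frac{1}{42} = 0$)
$F{\left(I \right)} L{\left(44,27 \right)} = \left(-3 - \frac{17}{3}\right) 0 = \left(- \frac{26}{3}\right) 0 = 0$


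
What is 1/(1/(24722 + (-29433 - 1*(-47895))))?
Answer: 43184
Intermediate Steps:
1/(1/(24722 + (-29433 - 1*(-47895)))) = 1/(1/(24722 + (-29433 + 47895))) = 1/(1/(24722 + 18462)) = 1/(1/43184) = 43184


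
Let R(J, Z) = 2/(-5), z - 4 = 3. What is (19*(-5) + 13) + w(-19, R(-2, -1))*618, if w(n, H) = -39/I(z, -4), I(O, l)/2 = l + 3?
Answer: 11969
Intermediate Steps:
z = 7 (z = 4 + 3 = 7)
R(J, Z) = -⅖ (R(J, Z) = 2*(-⅕) = -⅖)
I(O, l) = 6 + 2*l (I(O, l) = 2*(l + 3) = 2*(3 + l) = 6 + 2*l)
w(n, H) = 39/2 (w(n, H) = -39/(6 + 2*(-4)) = -39/(6 - 8) = -39/(-2) = -39*(-½) = 39/2)
(19*(-5) + 13) + w(-19, R(-2, -1))*618 = (19*(-5) + 13) + (39/2)*618 = (-95 + 13) + 12051 = -82 + 12051 = 11969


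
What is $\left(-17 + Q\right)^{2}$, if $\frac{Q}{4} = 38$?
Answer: $18225$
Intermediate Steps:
$Q = 152$ ($Q = 4 \cdot 38 = 152$)
$\left(-17 + Q\right)^{2} = \left(-17 + 152\right)^{2} = 135^{2} = 18225$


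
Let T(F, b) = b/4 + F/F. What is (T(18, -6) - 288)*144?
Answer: -41544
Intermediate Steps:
T(F, b) = 1 + b/4 (T(F, b) = b*(¼) + 1 = b/4 + 1 = 1 + b/4)
(T(18, -6) - 288)*144 = ((1 + (¼)*(-6)) - 288)*144 = ((1 - 3/2) - 288)*144 = (-½ - 288)*144 = -577/2*144 = -41544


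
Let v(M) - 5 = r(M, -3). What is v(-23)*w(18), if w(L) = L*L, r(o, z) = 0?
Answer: 1620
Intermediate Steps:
v(M) = 5 (v(M) = 5 + 0 = 5)
w(L) = L²
v(-23)*w(18) = 5*18² = 5*324 = 1620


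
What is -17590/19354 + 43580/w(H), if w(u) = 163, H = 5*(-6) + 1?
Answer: 420290075/1577351 ≈ 266.45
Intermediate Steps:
H = -29 (H = -30 + 1 = -29)
-17590/19354 + 43580/w(H) = -17590/19354 + 43580/163 = -17590*1/19354 + 43580*(1/163) = -8795/9677 + 43580/163 = 420290075/1577351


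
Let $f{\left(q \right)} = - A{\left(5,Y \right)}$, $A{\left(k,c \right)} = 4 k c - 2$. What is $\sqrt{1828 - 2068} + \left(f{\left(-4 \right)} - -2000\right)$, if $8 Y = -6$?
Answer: $2017 + 4 i \sqrt{15} \approx 2017.0 + 15.492 i$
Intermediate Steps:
$Y = - \frac{3}{4}$ ($Y = \frac{1}{8} \left(-6\right) = - \frac{3}{4} \approx -0.75$)
$A{\left(k,c \right)} = -2 + 4 c k$ ($A{\left(k,c \right)} = 4 c k - 2 = -2 + 4 c k$)
$f{\left(q \right)} = 17$ ($f{\left(q \right)} = - (-2 + 4 \left(- \frac{3}{4}\right) 5) = - (-2 - 15) = \left(-1\right) \left(-17\right) = 17$)
$\sqrt{1828 - 2068} + \left(f{\left(-4 \right)} - -2000\right) = \sqrt{1828 - 2068} + \left(17 - -2000\right) = \sqrt{-240} + \left(17 + 2000\right) = 4 i \sqrt{15} + 2017 = 2017 + 4 i \sqrt{15}$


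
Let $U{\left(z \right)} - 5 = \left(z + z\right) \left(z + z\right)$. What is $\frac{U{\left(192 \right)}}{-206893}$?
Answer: $- \frac{147461}{206893} \approx -0.71274$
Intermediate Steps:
$U{\left(z \right)} = 5 + 4 z^{2}$ ($U{\left(z \right)} = 5 + \left(z + z\right) \left(z + z\right) = 5 + 2 z 2 z = 5 + 4 z^{2}$)
$\frac{U{\left(192 \right)}}{-206893} = \frac{5 + 4 \cdot 192^{2}}{-206893} = \left(5 + 4 \cdot 36864\right) \left(- \frac{1}{206893}\right) = \left(5 + 147456\right) \left(- \frac{1}{206893}\right) = 147461 \left(- \frac{1}{206893}\right) = - \frac{147461}{206893}$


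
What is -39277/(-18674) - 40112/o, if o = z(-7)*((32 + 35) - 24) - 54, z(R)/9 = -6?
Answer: 105296705/5546178 ≈ 18.985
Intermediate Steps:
z(R) = -54 (z(R) = 9*(-6) = -54)
o = -2376 (o = -54*((32 + 35) - 24) - 54 = -54*(67 - 24) - 54 = -54*43 - 54 = -2322 - 54 = -2376)
-39277/(-18674) - 40112/o = -39277/(-18674) - 40112/(-2376) = -39277*(-1/18674) - 40112*(-1/2376) = 39277/18674 + 5014/297 = 105296705/5546178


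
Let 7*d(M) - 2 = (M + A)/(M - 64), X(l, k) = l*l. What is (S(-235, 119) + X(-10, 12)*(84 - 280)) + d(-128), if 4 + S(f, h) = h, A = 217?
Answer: -26187545/1344 ≈ -19485.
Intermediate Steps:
X(l, k) = l²
S(f, h) = -4 + h
d(M) = 2/7 + (217 + M)/(7*(-64 + M)) (d(M) = 2/7 + ((M + 217)/(M - 64))/7 = 2/7 + ((217 + M)/(-64 + M))/7 = 2/7 + (217 + M)/(7*(-64 + M)))
(S(-235, 119) + X(-10, 12)*(84 - 280)) + d(-128) = ((-4 + 119) + (-10)²*(84 - 280)) + (89 + 3*(-128))/(7*(-64 - 128)) = (115 + 100*(-196)) + (⅐)*(89 - 384)/(-192) = (115 - 19600) + (⅐)*(-1/192)*(-295) = -19485 + 295/1344 = -26187545/1344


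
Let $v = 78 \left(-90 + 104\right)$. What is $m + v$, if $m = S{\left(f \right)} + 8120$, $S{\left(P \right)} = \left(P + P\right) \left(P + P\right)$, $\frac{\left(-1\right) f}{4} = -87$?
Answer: $493628$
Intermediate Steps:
$f = 348$ ($f = \left(-4\right) \left(-87\right) = 348$)
$S{\left(P \right)} = 4 P^{2}$ ($S{\left(P \right)} = 2 P 2 P = 4 P^{2}$)
$m = 492536$ ($m = 4 \cdot 348^{2} + 8120 = 4 \cdot 121104 + 8120 = 484416 + 8120 = 492536$)
$v = 1092$ ($v = 78 \cdot 14 = 1092$)
$m + v = 492536 + 1092 = 493628$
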